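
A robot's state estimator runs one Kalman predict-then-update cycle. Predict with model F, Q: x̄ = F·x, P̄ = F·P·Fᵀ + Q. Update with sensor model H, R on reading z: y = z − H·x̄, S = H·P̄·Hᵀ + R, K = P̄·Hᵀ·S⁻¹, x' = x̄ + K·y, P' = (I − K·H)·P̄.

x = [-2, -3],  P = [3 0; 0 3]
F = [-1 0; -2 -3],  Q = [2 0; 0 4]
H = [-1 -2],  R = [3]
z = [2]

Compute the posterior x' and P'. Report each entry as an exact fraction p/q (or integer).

x' = [-1/2, -9/17]
P' = [43/12 -5/3; -5/3 77/51]

x̄ = F·x = [2, 13]
P̄ = F·P·Fᵀ + Q = [5 6; 6 43]
y = z − H·x̄ = [30]
S = H·P̄·Hᵀ + R = [204]
K = P̄·Hᵀ·S⁻¹ = [-1/12; -23/51]
x' = x̄ + K·y = [-1/2, -9/17]
P' = (I − K·H)·P̄ = [43/12 -5/3; -5/3 77/51]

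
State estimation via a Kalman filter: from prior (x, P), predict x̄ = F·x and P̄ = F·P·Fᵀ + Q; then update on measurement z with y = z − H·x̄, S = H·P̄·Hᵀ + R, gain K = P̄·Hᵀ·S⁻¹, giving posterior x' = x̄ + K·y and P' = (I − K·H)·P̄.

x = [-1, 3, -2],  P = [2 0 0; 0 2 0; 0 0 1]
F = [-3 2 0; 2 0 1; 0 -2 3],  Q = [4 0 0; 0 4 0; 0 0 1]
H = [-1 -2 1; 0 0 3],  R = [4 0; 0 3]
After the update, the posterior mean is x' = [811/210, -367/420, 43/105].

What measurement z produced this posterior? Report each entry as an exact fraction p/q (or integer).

z = [-2, 2]

x̄ = F·x = [9, -4, -12]
P̄ = F·P·Fᵀ + Q = [30 -12 -8; -12 13 3; -8 3 18]
S = H·P̄·Hᵀ + R = [60 60; 60 165]
K = P̄·Hᵀ·S⁻¹ = [-29/210 -2/21; -157/420 4/21; 1/105 34/105]
x' − x̄ = [-1079/210, 1313/420, 1303/105] = K·y
y = (KᵀK)⁻¹·Kᵀ·(x' − x̄) = [11, 38]
z = y + H·x̄ = [11, 38] + [-13, -36] = [-2, 2]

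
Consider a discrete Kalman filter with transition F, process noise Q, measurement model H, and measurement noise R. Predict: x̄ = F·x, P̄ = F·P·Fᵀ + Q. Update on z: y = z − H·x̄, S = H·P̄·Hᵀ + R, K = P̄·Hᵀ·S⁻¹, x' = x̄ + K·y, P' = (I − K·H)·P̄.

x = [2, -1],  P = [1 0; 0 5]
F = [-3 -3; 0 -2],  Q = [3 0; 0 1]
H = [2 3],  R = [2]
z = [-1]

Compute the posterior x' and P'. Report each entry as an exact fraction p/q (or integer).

x' = [-2541/779, 35/19]
P' = [2787/779 -42/19; -42/19 30/19]

x̄ = F·x = [-3, 2]
P̄ = F·P·Fᵀ + Q = [57 30; 30 21]
y = z − H·x̄ = [-1]
S = H·P̄·Hᵀ + R = [779]
K = P̄·Hᵀ·S⁻¹ = [204/779; 3/19]
x' = x̄ + K·y = [-2541/779, 35/19]
P' = (I − K·H)·P̄ = [2787/779 -42/19; -42/19 30/19]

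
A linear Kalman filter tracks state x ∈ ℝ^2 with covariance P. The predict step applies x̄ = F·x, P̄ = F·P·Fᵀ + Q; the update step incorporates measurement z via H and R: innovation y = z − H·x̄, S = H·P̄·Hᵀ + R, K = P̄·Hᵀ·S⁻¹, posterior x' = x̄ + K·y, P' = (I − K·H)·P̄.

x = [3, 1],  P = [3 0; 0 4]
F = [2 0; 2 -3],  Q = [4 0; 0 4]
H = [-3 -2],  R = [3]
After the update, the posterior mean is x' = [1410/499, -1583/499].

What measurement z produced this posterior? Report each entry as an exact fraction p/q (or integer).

z = [-2]

x̄ = F·x = [6, 3]
P̄ = F·P·Fᵀ + Q = [16 12; 12 52]
S = H·P̄·Hᵀ + R = [499]
K = P̄·Hᵀ·S⁻¹ = [-72/499; -140/499]
x' − x̄ = [-1584/499, -3080/499] = K·y
y = (KᵀK)⁻¹·Kᵀ·(x' − x̄) = [22]
z = y + H·x̄ = [22] + [-24] = [-2]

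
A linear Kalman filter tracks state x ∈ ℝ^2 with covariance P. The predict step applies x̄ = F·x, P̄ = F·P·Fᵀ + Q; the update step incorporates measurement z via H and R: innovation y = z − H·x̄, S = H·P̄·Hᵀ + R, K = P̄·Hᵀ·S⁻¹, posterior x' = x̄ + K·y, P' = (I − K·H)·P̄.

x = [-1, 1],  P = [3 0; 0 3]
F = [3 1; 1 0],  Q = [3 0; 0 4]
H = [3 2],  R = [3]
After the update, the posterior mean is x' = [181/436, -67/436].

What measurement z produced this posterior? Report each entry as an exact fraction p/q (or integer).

x̄ = F·x = [-2, -1]
P̄ = F·P·Fᵀ + Q = [33 9; 9 7]
S = H·P̄·Hᵀ + R = [436]
K = P̄·Hᵀ·S⁻¹ = [117/436; 41/436]
x' − x̄ = [1053/436, 369/436] = K·y
y = (KᵀK)⁻¹·Kᵀ·(x' − x̄) = [9]
z = y + H·x̄ = [9] + [-8] = [1]

z = [1]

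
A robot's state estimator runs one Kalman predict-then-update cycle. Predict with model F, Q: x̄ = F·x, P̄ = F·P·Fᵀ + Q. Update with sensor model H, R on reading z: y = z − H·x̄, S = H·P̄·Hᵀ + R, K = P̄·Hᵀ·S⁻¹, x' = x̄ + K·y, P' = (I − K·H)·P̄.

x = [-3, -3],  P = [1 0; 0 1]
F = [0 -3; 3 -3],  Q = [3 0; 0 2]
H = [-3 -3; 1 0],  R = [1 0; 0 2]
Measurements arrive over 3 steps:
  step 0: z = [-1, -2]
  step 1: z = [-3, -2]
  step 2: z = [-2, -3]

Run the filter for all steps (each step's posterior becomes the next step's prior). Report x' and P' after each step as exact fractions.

step 0: x' = [1956/2345, -1284/2345], P' = [2886/2345 -2844/2345; -2844/2345 3061/2345]
step 1: x' = [-7584852/8225935, 15679251/8225935], P' = [7432446/8225935 -7256988/8225935; -7256988/8225935 7991159/8225935]
step 2: x' = [-2634506127/1657558901, 3659132265/1657558901], P' = [19413248370/21548265713 -18945585252/21548265713; -18945585252/21548265713 20859612757/21548265713]

step 0: x̄ = F·x = [9, 0]
step 0: P̄ = F·P·Fᵀ + Q = [12 9; 9 20]
step 0: y = z − H·x̄ = [26, -11]
step 0: S = H·P̄·Hᵀ + R = [451 -63; -63 14]
step 0: K = P̄·Hᵀ·S⁻¹ = [-18/335 1443/2345; -93/335 -1422/2345]
step 0: x' = x̄ + K·y = [1956/2345, -1284/2345]
step 0: P' = (I − K·H)·P̄ = [2886/2345 -2844/2345; -2844/2345 3061/2345]
step 1: x̄ = F·x = [3852/2345, 1944/469]
step 1: P̄ = F·P·Fᵀ + Q = [34584/2345 10629/469; 10629/469 21881/469]
step 1: y = z − H·x̄ = [33681/2345, -8542/2345]
step 1: S = H·P̄·Hᵀ + R = [2254856/2345 -263187/2345; -263187/2345 39274/2345]
step 1: K = P̄·Hᵀ·S⁻¹ = [-526374/8225935 3716223/8225935; -2202513/8225935 -3628494/8225935]
step 1: x' = x̄ + K·y = [-7584852/8225935, 15679251/8225935]
step 1: P' = (I − K·H)·P̄ = [7432446/8225935 -7256988/8225935; -7256988/8225935 7991159/8225935]
step 2: x̄ = F·x = [-47037753/8225935, -69792309/8225935]
step 2: P̄ = F·P·Fᵀ + Q = [96598236/8225935 137233323/8225935; 137233323/8225935 285890099/8225935]
step 2: y = z − H·x̄ = [-366942056/8225935, 22359948/8225935]
step 2: S = H·P̄·Hᵀ + R = [5920820764/8225935 -701494677/8225935; -701494677/8225935 113050106/8225935]
step 2: K = P̄·Hᵀ·S⁻¹ = [-107922258/1657558901 9706624185/21548265713; -441698655/1657558901 -9472792626/21548265713]
step 2: x' = x̄ + K·y = [-2634506127/1657558901, 3659132265/1657558901]
step 2: P' = (I − K·H)·P̄ = [19413248370/21548265713 -18945585252/21548265713; -18945585252/21548265713 20859612757/21548265713]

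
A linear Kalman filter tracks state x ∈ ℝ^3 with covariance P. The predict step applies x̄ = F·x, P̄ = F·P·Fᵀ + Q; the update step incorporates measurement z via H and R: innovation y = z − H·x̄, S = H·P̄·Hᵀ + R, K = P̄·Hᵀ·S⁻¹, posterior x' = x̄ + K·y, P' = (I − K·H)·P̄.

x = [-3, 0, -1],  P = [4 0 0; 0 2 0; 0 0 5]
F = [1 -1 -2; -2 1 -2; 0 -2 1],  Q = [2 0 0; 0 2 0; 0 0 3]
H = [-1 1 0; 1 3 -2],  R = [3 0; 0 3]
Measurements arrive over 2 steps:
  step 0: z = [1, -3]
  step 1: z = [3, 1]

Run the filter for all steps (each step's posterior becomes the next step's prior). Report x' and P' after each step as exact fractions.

step 0: x' = [-21537/28313, 16352/28313, 55143/28313], P' = [92036/28313 35378/28313 91354/28313; 35378/28313 57296/28313 95506/28313; 91354/28313 95506/28313 194000/28313]
step 1: x' = [-838144539/451825261, 624047820/451825261, 308878579/451825261], P' = [1274790954/451825261 336937818/451825261 984959100/451825261; 336937818/451825261 571801866/451825261 859232934/451825261; 984959100/451825261 859232934/451825261 1788998067/451825261]

step 0: x̄ = F·x = [-1, 8, -1]
step 0: P̄ = F·P·Fᵀ + Q = [28 10 -6; 10 40 -14; -6 -14 16]
step 0: y = z − H·x̄ = [-8, -28]
step 0: S = H·P̄·Hᵀ + R = [51 88; 88 707]
step 0: K = P̄·Hᵀ·S⁻¹ = [-18886/28313 5154/28313; 7306/28313 5418/28313; 1384/28313 -3376/28313]
step 0: x' = x̄ + K·y = [-21537/28313, 16352/28313, 55143/28313]
step 0: P' = (I − K·H)·P̄ = [92036/28313 35378/28313 91354/28313; 35378/28313 57296/28313 95506/28313; 91354/28313 95506/28313 194000/28313]
step 1: x̄ = F·x = [-148175/28313, -50860/28313, 22439/28313]
step 1: P̄ = F·P·Fᵀ + Q = [927810/28313 823474/28313 33708/28313; 823474/28313 1465362/28313 -66258/28313; 33708/28313 -66258/28313 126099/28313]
step 1: y = z − H·x̄ = [-12376/28313, 373946/28313]
step 1: S = H·P̄·Hᵀ + R = [831163/28313 2021260/28313; 2021260/28313 20306511/28313]
step 1: K = P̄·Hᵀ·S⁻¹ = [-312617712/451825261 105228736/451825261; 78288016/451825261 111292516/451825261; -41908722/451825261 -5112744/451825261]
step 1: x' = x̄ + K·y = [-838144539/451825261, 624047820/451825261, 308878579/451825261]
step 1: P' = (I − K·H)·P̄ = [1274790954/451825261 336937818/451825261 984959100/451825261; 336937818/451825261 571801866/451825261 859232934/451825261; 984959100/451825261 859232934/451825261 1788998067/451825261]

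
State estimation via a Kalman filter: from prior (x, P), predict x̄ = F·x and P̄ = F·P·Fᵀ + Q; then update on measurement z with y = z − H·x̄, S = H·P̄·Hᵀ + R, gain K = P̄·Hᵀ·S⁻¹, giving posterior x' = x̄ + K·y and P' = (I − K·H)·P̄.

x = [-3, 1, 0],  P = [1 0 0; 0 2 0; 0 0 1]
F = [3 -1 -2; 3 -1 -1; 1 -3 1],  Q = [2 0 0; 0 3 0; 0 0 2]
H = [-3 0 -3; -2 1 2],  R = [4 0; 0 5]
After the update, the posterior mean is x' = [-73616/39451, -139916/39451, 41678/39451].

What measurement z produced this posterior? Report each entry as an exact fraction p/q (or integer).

x̄ = F·x = [-10, -10, -6]
P̄ = F·P·Fᵀ + Q = [17 13 7; 13 15 8; 7 8 22]
S = H·P̄·Hᵀ + R = [481 -93; -93 100]
K = P̄·Hᵀ·S⁻¹ = [-7851/39451 -10063/39451; -5835/39451 -3454/39451; -5166/39451 10187/39451]
x' − x̄ = [320894/39451, 254594/39451, 278384/39451] = K·y
y = (KᵀK)⁻¹·Kᵀ·(x' − x̄) = [-46, 4]
z = y + H·x̄ = [-46, 4] + [48, -2] = [2, 2]

z = [2, 2]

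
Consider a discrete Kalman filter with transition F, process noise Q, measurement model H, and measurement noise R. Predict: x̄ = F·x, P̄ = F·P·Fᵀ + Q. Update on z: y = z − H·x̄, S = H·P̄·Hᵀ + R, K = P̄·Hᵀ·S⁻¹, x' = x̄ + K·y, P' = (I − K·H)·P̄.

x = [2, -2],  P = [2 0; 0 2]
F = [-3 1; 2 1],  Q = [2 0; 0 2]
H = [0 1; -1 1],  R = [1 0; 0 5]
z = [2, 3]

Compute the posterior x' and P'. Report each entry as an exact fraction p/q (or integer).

x̄ = F·x = [-8, 2]
P̄ = F·P·Fᵀ + Q = [22 -10; -10 12]
y = z − H·x̄ = [0, -7]
S = H·P̄·Hᵀ + R = [13 22; 22 59]
K = P̄·Hᵀ·S⁻¹ = [114/283 -196/283; 224/283 22/283]
x' = x̄ + K·y = [-892/283, 412/283]
P' = (I − K·H)·P̄ = [1094/283 114/283; 114/283 224/283]

x' = [-892/283, 412/283]
P' = [1094/283 114/283; 114/283 224/283]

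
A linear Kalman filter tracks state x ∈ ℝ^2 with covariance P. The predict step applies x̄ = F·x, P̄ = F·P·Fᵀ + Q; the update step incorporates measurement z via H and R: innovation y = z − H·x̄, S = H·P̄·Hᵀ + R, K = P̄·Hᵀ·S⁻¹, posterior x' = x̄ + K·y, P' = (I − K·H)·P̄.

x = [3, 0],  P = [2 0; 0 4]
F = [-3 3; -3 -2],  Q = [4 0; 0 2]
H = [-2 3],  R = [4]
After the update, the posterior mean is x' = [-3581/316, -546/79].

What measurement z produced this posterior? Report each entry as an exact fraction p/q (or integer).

x̄ = F·x = [-9, -9]
P̄ = F·P·Fᵀ + Q = [58 -6; -6 36]
S = H·P̄·Hᵀ + R = [632]
K = P̄·Hᵀ·S⁻¹ = [-67/316; 15/79]
x' − x̄ = [-737/316, 165/79] = K·y
y = (KᵀK)⁻¹·Kᵀ·(x' − x̄) = [11]
z = y + H·x̄ = [11] + [-9] = [2]

z = [2]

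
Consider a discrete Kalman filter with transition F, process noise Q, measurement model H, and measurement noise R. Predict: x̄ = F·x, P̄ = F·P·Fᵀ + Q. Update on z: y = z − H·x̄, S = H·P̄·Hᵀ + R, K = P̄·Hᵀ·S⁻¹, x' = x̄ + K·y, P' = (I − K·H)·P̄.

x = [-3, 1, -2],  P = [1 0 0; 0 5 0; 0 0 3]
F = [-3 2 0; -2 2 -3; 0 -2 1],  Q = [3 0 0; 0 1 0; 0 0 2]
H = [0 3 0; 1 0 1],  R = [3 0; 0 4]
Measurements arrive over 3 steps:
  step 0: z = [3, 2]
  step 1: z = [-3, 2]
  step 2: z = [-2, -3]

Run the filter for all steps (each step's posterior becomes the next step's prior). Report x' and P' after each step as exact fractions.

step 0: x̄ = F·x = [11, 14, -4]
step 0: P̄ = F·P·Fᵀ + Q = [32 26 -20; 26 52 -29; -20 -29 25]
step 0: y = z − H·x̄ = [-39, -5]
step 0: S = H·P̄·Hᵀ + R = [471 -9; -9 21]
step 0: K = P̄·Hᵀ·S⁻¹ = [97/545 353/545; 361/1090 -1/1090; -99/545 262/1635]
step 0: x' = x̄ + K·y = [447/545, 593/545, 3733/1635]
step 0: P' = (I − K·H)·P̄ = [5638/545 97/545 -4226/545; 97/545 361/1090 -99/545; -4226/545 -99/545 13726/1635]
step 1: x̄ = F·x = [-31/109, -3441/545, 35/327]
step 1: P̄ = F·P·Fᵀ + Q = [10387/109 -772/109 2468/109; -772/109 14697/545 -1280/109; 2468/109 -1280/109 4070/327]
step 1: y = z − H·x̄ = [8688/545, 712/327]
step 1: S = H·P̄·Hᵀ + R = [133908/545 -6156/109; -6156/109 51347/327]
step 1: K = P̄·Hᵀ·S⁻¹ = [452930/4822117 3784635/4822117; 6343911/19288468 -7695/4822117; -483710/4822117 903574/4822117]
step 1: x' = x̄ + K·y = [14089409/4822117, -5179929/4822117, -5227415/4822117]
step 1: P' = (I − K·H)·P̄ = [22796626/4822117 452930/4822117 -7658086/4822117; 452930/4822117 6343911/19288468 -483710/4822117; -7658086/4822117 -483710/4822117 11272382/4822117]
step 2: x̄ = F·x = [-52628085/4822117, -22856431/4822117, 5132443/4822117]
step 2: P̄ = F·P·Fᵀ + Q = [220544736/4822117 72573853/4822117 18380507/4822117; 72573853/4822117 114088018/4822117 -26902845/4822117; 18380507/4822117 -26902845/4822117 29195367/4822117]
step 2: y = z − H·x̄ = [58925059/4822117, 33029291/4822117]
step 2: S = H·P̄·Hᵀ + R = [1041258513/4822117 137013024/4822117; 137013024/4822117 305789585/4822117]
step 2: K = P̄·Hᵀ·S⁻¹ = [2339298633/20712440879 15135278693/20712440879; 6802217098/20712440879 45671008/20712440879; -2156614601/20712440879 4188817502/20712440879]
step 2: x' = x̄ + K·y = [-7215236105/1593264683, -1133925059/1593264683, 1875659620/1593264683]
step 2: P' = (I − K·H)·P̄ = [91765488194/20712440879 2339298633/20712440879 -31224373422/20712440879; 2339298633/20712440879 6802217098/20712440879 -2156614601/20712440879; -31224373422/20712440879 -2156614601/20712440879 47979643430/20712440879]

step 0: x' = [447/545, 593/545, 3733/1635], P' = [5638/545 97/545 -4226/545; 97/545 361/1090 -99/545; -4226/545 -99/545 13726/1635]
step 1: x' = [14089409/4822117, -5179929/4822117, -5227415/4822117], P' = [22796626/4822117 452930/4822117 -7658086/4822117; 452930/4822117 6343911/19288468 -483710/4822117; -7658086/4822117 -483710/4822117 11272382/4822117]
step 2: x' = [-7215236105/1593264683, -1133925059/1593264683, 1875659620/1593264683], P' = [91765488194/20712440879 2339298633/20712440879 -31224373422/20712440879; 2339298633/20712440879 6802217098/20712440879 -2156614601/20712440879; -31224373422/20712440879 -2156614601/20712440879 47979643430/20712440879]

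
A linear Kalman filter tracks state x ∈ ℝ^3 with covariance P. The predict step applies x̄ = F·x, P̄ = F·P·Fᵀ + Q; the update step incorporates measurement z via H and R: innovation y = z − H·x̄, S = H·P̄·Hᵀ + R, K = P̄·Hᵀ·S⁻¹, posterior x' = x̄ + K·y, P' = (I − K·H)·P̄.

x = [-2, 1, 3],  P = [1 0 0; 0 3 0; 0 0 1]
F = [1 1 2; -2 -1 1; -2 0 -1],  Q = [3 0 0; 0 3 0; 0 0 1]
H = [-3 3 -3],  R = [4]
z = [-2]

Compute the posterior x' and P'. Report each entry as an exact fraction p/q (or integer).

x' = [245/46, 519/92, 89/92]
P' = [281/46 219/92 -323/92; 219/92 935/184 453/184; -323/92 453/184 1095/184]

x̄ = F·x = [5, 6, 1]
P̄ = F·P·Fᵀ + Q = [11 -3 -4; -3 11 3; -4 3 6]
y = z − H·x̄ = [-2]
S = H·P̄·Hᵀ + R = [184]
K = P̄·Hᵀ·S⁻¹ = [-15/92; 33/184; 3/184]
x' = x̄ + K·y = [245/46, 519/92, 89/92]
P' = (I − K·H)·P̄ = [281/46 219/92 -323/92; 219/92 935/184 453/184; -323/92 453/184 1095/184]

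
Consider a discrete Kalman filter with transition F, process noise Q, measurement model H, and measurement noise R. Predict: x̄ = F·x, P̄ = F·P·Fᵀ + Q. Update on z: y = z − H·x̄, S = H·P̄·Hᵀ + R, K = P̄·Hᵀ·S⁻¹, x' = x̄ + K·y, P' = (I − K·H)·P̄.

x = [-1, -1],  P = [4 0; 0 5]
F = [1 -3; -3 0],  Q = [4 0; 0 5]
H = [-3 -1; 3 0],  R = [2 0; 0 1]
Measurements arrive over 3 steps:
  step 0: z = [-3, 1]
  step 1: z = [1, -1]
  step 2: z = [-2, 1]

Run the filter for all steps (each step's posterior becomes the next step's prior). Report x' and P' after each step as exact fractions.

step 0: x̄ = F·x = [2, 3]
step 0: P̄ = F·P·Fᵀ + Q = [53 -12; -12 41]
step 0: y = z − H·x̄ = [6, -5]
step 0: S = H·P̄·Hᵀ + R = [448 -441; -441 478]
step 0: K = P̄·Hᵀ·S⁻¹ = [-21/2809 915/2809; -18266/19663 -2619/2809]
step 0: x' = x̄ + K·y = [917/2809, 41058/19663]
step 0: P' = (I − K·H)·P̄ = [305/2809 -873/2809; -873/2809 54865/19663]
step 1: x̄ = F·x = [-116755/19663, -2751/2809]
step 1: P̄ = F·P·Fᵀ + Q = [611238/19663 -8772/2809; -8772/2809 16790/2809]
step 1: y = z − H·x̄ = [-349859/19663, 330602/19663]
step 1: S = H·P̄·Hᵀ + R = [5289574/19663 -5316930/19663; -5316930/19663 5520805/19663]
step 1: K = P̄·Hᵀ·S⁻¹ = [-177231/4744759 7026336/23723795; -3108905/4744759 -15762078/23723795]
step 1: x' = x̄ + K·y = [-6963416/23723795, -11668192/23723795]
step 1: P' = (I − K·H)·P̄ = [2342112/23723795 -5254026/23723795; -5254026/23723795 46851128/23723795]
step 2: x̄ = F·x = [5608232/4744759, 20890248/23723795]
step 2: P̄ = F·P·Fᵀ + Q = [110084320/4744759 -10862514/4744759; -10862514/4744759 139697983/23723795]
step 2: y = z − H·x̄ = [57566138/23723795, -12079937/4744759]
step 2: S = H·P̄·Hᵀ + R = [4815064553/23723795 -958171338/4744759; -958171338/4744759 995503639/4744759]
step 2: K = P̄·Hᵀ·S⁻¹ = [-1596952230/42774083933 12653006460/42774083933; -28028190853/42774083933 -28377306000/42774083933]
step 2: x' = x̄ + K·y = [14469310432/42774083933, 41901679826/42774083933]
step 2: P' = (I − K·H)·P̄ = [4217668820/42774083933 -9459102000/42774083933; -9459102000/42774083933 84433687706/42774083933]

step 0: x' = [917/2809, 41058/19663], P' = [305/2809 -873/2809; -873/2809 54865/19663]
step 1: x' = [-6963416/23723795, -11668192/23723795], P' = [2342112/23723795 -5254026/23723795; -5254026/23723795 46851128/23723795]
step 2: x' = [14469310432/42774083933, 41901679826/42774083933], P' = [4217668820/42774083933 -9459102000/42774083933; -9459102000/42774083933 84433687706/42774083933]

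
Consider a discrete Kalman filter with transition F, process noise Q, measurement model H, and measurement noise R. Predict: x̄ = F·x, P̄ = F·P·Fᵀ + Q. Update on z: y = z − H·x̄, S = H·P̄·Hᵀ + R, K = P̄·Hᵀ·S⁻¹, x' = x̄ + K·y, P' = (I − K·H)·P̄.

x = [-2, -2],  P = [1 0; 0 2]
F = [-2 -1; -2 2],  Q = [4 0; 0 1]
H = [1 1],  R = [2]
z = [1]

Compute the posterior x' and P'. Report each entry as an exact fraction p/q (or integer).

x̄ = F·x = [6, 0]
P̄ = F·P·Fᵀ + Q = [10 0; 0 13]
y = z − H·x̄ = [-5]
S = H·P̄·Hᵀ + R = [25]
K = P̄·Hᵀ·S⁻¹ = [2/5; 13/25]
x' = x̄ + K·y = [4, -13/5]
P' = (I − K·H)·P̄ = [6 -26/5; -26/5 156/25]

x' = [4, -13/5]
P' = [6 -26/5; -26/5 156/25]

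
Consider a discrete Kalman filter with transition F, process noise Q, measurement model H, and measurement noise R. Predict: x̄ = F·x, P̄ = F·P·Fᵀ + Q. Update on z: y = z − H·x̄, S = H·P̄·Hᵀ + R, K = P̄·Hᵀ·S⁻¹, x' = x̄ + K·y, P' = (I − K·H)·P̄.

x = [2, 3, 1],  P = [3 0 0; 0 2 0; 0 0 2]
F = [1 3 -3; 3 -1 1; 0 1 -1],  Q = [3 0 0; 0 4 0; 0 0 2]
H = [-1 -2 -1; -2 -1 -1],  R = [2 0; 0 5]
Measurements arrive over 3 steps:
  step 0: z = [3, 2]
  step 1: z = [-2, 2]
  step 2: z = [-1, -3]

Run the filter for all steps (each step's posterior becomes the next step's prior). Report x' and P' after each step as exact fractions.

step 0: x' = [-2735/16451, -21709/16451, -1148/16451], P' = [33492/16451 -20640/16451 -414/16451; -20640/16451 31387/16451 -20092/16451; -414/16451 -20092/16451 36650/16451]
step 1: x' = [-488964919/274855507, 35274120/16167971, -183497761/274855507], P' = [571512573/274855507 -21129039/16167971 2644647/274855507; -21129039/16167971 31629337/16167971 -20184619/16167971; 2644647/274855507 -20184619/16167971 615850699/274855507]
step 2: x' = [1642896289742/938632522045, -872561703118/938632522045, 781285853439/938632522045], P' = [9764859045534/4693162610225 -6143686512396/4693162610225 53161597368/4693162610225; -6143686512396/4693162610225 9197274695899/4693162610225 -5871051359992/4693162610225; 53161597368/4693162610225 -5871051359992/4693162610225 10524463904336/4693162610225]

step 0: x̄ = F·x = [8, 4, 2]
step 0: P̄ = F·P·Fᵀ + Q = [42 -3 12; -3 35 -4; 12 -4 6]
step 0: y = z − H·x̄ = [21, 24]
step 0: S = H·P̄·Hᵀ + R = [186 169; 169 242]
step 0: K = P̄·Hᵀ·S⁻¹ = [4101/16451 -9186/16451; -11021/16451 5997/16451; 1974/16451 -3146/16451]
step 0: x' = x̄ + K·y = [-2735/16451, -21709/16451, -1148/16451]
step 0: P' = (I − K·H)·P̄ = [33492/16451 -20640/16451 -414/16451; -20640/16451 31387/16451 -20092/16451; -414/16451 -20092/16451 36650/16451]
step 1: x̄ = F·x = [-64418/16451, 12356/16451, -20561/16451]
step 1: P̄ = F·P·Fᵀ + Q = [935478/16451 -385995/16451 304437/16451; -385995/16451 596809/16451 -168899/16451; 304437/16451 -168899/16451 141123/16451]
step 1: y = z − H·x̄ = [-93169/16451, -104139/16451]
step 1: S = H·P̄·Hᵀ + R = [1886037/16451 1682336/16451; 1682336/16451 3898069/16451]
step 1: K = P̄·Hᵀ·S⁻¹ = [72115053/274855507 -157295226/274855507; -10972508/16167971 6162672/16167971; 33890850/274855507 -55600294/274855507]
step 1: x' = x̄ + K·y = [-488964919/274855507, 35274120/16167971, -183497761/274855507]
step 1: P' = (I − K·H)·P̄ = [571512573/274855507 -21129039/16167971 2644647/274855507; -21129039/16167971 31629337/16167971 -20184619/16167971; 2644647/274855507 -20184619/16167971 615850699/274855507]
step 2: x̄ = F·x = [1860508484/274855507, -33582874/4102321, 783157801/274855507]
step 2: P̄ = F·P·Fᵀ + Q = [15783487500/274855507 -99994749/4102321 5157641112/274855507; -99994749/4102321 153043157/4102321 -43661812/4102321; 5157641112/274855507 -43661812/4102321 2389537488/274855507]
step 2: y = z − H·x̄ = [-2131294338/274855507, 1429555690/274855507]
step 2: S = H·P̄·Hᵀ + R = [31553625954/274855507 27662953735/274855507; 27662953735/274855507 65132945450/274855507]
step 2: K = P̄·Hᵀ·S⁻¹ = [246935238189/938632522045 -2687838635208/4693162610225; -637981151941/938632522045 1792229937777/4693162610225; 116447721828/938632522045 -951947147816/4693162610225]
step 2: x' = x̄ + K·y = [1642896289742/938632522045, -872561703118/938632522045, 781285853439/938632522045]
step 2: P' = (I − K·H)·P̄ = [9764859045534/4693162610225 -6143686512396/4693162610225 53161597368/4693162610225; -6143686512396/4693162610225 9197274695899/4693162610225 -5871051359992/4693162610225; 53161597368/4693162610225 -5871051359992/4693162610225 10524463904336/4693162610225]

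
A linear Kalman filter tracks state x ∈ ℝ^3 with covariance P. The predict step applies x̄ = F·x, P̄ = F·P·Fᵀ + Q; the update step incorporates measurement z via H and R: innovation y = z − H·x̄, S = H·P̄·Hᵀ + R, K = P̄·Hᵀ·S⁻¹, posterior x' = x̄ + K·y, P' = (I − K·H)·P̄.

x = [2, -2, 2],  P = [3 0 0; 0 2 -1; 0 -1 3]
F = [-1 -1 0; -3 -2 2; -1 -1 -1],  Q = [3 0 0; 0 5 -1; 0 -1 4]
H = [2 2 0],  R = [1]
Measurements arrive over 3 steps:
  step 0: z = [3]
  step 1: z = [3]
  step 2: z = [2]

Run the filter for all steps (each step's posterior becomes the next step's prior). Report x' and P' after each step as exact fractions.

step 0: x̄ = F·x = [0, 2, -2]
step 0: P̄ = F·P·Fᵀ + Q = [8 15 4; 15 60 6; 4 6 10]
step 0: y = z − H·x̄ = [-1]
step 0: S = H·P̄·Hᵀ + R = [393]
step 0: K = P̄·Hᵀ·S⁻¹ = [46/393; 50/131; 20/393]
step 0: x' = x̄ + K·y = [-46/393, 212/131, -806/393]
step 0: P' = (I − K·H)·P̄ = [1028/393 -335/131 652/393; -335/131 360/131 -214/131; 652/393 -214/131 3530/393]
step 1: x̄ = F·x = [-590/393, -2746/393, 72/131]
step 1: P̄ = F·P·Fᵀ + Q = [1277/393 199/393 36/131; 199/393 14909/393 -2194/131; 36/131 -2194/131 1740/131]
step 1: y = z − H·x̄ = [2617/131]
step 1: S = H·P̄·Hᵀ + R = [22243/131]
step 1: K = P̄·Hᵀ·S⁻¹ = [984/22243; 10072/22243; -332/1711]
step 1: x' = x̄ + K·y = [-41206/66729, 137374/66729, -5692/1711]
step 1: P' = (I − K·H)·P̄ = [194653/66729 -193177/66729 2964/1711; -193177/66729 208285/66729 -3130/1711; 2964/1711 -3130/1711 11788/1711]
step 2: x̄ = F·x = [-32056/22243, -595106/66729, 41940/22243]
step 2: P̄ = F·P·Fᵀ + Q = [72257/22243 15864/22243 3370/22243; 15864/22243 2028874/66729 -278651/22243; 3370/22243 -278651/22243 243428/22243]
step 2: y = z − H·x̄ = [1516006/66729]
step 2: S = H·P̄·Hᵀ + R = [9430045/66729]
step 2: K = P̄·Hᵀ·S⁻¹ = [528726/9430045; 4152932/9430045; -1651686/9430045]
step 2: x' = x̄ + K·y = [-1578276/9430045, 10250318/9430045, -19743704/9430045]
step 2: P' = (I − K·H)·P̄ = [26444411/9430045 -26180048/9430045 14515834/9430045; -26180048/9430045 28256514/9430045 -15341677/9430045; 14515834/9430045 -15341677/9430045 62319896/9430045]

step 0: x' = [-46/393, 212/131, -806/393], P' = [1028/393 -335/131 652/393; -335/131 360/131 -214/131; 652/393 -214/131 3530/393]
step 1: x' = [-41206/66729, 137374/66729, -5692/1711], P' = [194653/66729 -193177/66729 2964/1711; -193177/66729 208285/66729 -3130/1711; 2964/1711 -3130/1711 11788/1711]
step 2: x' = [-1578276/9430045, 10250318/9430045, -19743704/9430045], P' = [26444411/9430045 -26180048/9430045 14515834/9430045; -26180048/9430045 28256514/9430045 -15341677/9430045; 14515834/9430045 -15341677/9430045 62319896/9430045]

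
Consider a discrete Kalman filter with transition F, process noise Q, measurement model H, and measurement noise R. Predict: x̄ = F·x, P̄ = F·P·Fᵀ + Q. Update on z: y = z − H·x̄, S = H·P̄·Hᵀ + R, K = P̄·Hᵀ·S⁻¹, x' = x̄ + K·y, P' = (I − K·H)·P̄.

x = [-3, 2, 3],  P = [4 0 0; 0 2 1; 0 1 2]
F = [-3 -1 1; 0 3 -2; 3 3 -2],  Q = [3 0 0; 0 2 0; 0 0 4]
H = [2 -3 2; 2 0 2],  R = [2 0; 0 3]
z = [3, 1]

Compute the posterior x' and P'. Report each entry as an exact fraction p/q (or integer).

x̄ = F·x = [10, 0, -9]
P̄ = F·P·Fᵀ + Q = [41 -5 -41; -5 16 14; -41 14 54]
y = z − H·x̄ = [1, -1]
S = H·P̄·Hᵀ + R = [90 -2; -2 55]
K = P̄·Hᵀ·S⁻¹ = [825/4946 15/2473; -807/2473 780/2473; -414/2473 1154/2473]
x' = x̄ + K·y = [50255/4946, -1587/2473, -23825/2473]
P' = (I − K·H)·P̄ = [190411/4946 -260/2473 -95183/2473; -260/2473 1318/2473 1430/2473; -95183/2473 1430/2473 96914/2473]

x' = [50255/4946, -1587/2473, -23825/2473]
P' = [190411/4946 -260/2473 -95183/2473; -260/2473 1318/2473 1430/2473; -95183/2473 1430/2473 96914/2473]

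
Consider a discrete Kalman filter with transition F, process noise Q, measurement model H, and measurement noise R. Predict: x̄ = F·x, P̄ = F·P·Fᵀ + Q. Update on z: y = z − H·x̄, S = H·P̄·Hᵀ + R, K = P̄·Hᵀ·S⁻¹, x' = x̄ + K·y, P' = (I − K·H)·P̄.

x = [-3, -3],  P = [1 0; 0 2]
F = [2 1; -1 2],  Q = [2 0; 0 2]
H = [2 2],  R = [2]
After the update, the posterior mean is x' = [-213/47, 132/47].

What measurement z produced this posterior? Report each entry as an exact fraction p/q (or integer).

z = [-3]

x̄ = F·x = [-9, -3]
P̄ = F·P·Fᵀ + Q = [8 2; 2 11]
S = H·P̄·Hᵀ + R = [94]
K = P̄·Hᵀ·S⁻¹ = [10/47; 13/47]
x' − x̄ = [210/47, 273/47] = K·y
y = (KᵀK)⁻¹·Kᵀ·(x' − x̄) = [21]
z = y + H·x̄ = [21] + [-24] = [-3]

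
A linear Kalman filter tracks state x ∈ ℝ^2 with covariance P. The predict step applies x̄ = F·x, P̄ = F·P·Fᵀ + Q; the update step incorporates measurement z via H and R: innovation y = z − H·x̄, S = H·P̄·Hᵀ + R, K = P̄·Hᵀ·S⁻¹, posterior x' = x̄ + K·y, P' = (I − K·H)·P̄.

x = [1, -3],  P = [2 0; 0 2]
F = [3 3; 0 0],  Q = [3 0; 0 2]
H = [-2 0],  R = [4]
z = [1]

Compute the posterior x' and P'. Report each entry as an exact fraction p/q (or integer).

x̄ = F·x = [-6, 0]
P̄ = F·P·Fᵀ + Q = [39 0; 0 2]
y = z − H·x̄ = [-11]
S = H·P̄·Hᵀ + R = [160]
K = P̄·Hᵀ·S⁻¹ = [-39/80; 0]
x' = x̄ + K·y = [-51/80, 0]
P' = (I − K·H)·P̄ = [39/40 0; 0 2]

x' = [-51/80, 0]
P' = [39/40 0; 0 2]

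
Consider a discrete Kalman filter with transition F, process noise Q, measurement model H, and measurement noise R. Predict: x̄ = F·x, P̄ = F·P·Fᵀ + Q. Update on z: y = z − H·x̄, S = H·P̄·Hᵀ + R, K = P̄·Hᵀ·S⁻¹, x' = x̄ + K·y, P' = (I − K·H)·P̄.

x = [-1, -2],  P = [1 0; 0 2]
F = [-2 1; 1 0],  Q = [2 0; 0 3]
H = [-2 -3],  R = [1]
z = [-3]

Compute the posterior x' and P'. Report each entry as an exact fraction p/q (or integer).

x' = [4/3, 1/15]
P' = [52/9 -34/9; -34/9 116/45]

x̄ = F·x = [0, -1]
P̄ = F·P·Fᵀ + Q = [8 -2; -2 4]
y = z − H·x̄ = [-6]
S = H·P̄·Hᵀ + R = [45]
K = P̄·Hᵀ·S⁻¹ = [-2/9; -8/45]
x' = x̄ + K·y = [4/3, 1/15]
P' = (I − K·H)·P̄ = [52/9 -34/9; -34/9 116/45]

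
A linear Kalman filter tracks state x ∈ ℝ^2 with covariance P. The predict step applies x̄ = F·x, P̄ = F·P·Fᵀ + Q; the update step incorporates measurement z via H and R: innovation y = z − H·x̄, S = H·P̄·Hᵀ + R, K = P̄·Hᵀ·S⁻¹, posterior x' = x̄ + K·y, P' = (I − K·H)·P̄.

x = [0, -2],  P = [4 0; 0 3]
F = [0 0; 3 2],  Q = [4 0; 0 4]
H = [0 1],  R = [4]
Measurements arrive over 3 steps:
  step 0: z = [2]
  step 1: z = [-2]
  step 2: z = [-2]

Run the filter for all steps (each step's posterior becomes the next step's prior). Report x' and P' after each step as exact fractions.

step 0: x' = [0, 11/7], P' = [4 0; 0 26/7]
step 1: x' = [0, -170/103], P' = [4 0; 0 384/103]
step 2: x' = [0, -3168/1517], P' = [4 0; 0 5656/1517]

step 0: x̄ = F·x = [0, -4]
step 0: P̄ = F·P·Fᵀ + Q = [4 0; 0 52]
step 0: y = z − H·x̄ = [6]
step 0: S = H·P̄·Hᵀ + R = [56]
step 0: K = P̄·Hᵀ·S⁻¹ = [0; 13/14]
step 0: x' = x̄ + K·y = [0, 11/7]
step 0: P' = (I − K·H)·P̄ = [4 0; 0 26/7]
step 1: x̄ = F·x = [0, 22/7]
step 1: P̄ = F·P·Fᵀ + Q = [4 0; 0 384/7]
step 1: y = z − H·x̄ = [-36/7]
step 1: S = H·P̄·Hᵀ + R = [412/7]
step 1: K = P̄·Hᵀ·S⁻¹ = [0; 96/103]
step 1: x' = x̄ + K·y = [0, -170/103]
step 1: P' = (I − K·H)·P̄ = [4 0; 0 384/103]
step 2: x̄ = F·x = [0, -340/103]
step 2: P̄ = F·P·Fᵀ + Q = [4 0; 0 5656/103]
step 2: y = z − H·x̄ = [134/103]
step 2: S = H·P̄·Hᵀ + R = [6068/103]
step 2: K = P̄·Hᵀ·S⁻¹ = [0; 1414/1517]
step 2: x' = x̄ + K·y = [0, -3168/1517]
step 2: P' = (I − K·H)·P̄ = [4 0; 0 5656/1517]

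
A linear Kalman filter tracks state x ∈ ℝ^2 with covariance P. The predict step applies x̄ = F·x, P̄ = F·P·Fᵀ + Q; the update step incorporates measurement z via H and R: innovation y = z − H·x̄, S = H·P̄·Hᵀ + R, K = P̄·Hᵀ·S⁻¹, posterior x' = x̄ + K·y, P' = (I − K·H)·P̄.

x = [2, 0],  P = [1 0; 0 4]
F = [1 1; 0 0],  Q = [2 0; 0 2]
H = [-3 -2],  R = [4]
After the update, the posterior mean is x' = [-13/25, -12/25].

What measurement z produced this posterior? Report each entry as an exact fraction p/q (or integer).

x̄ = F·x = [2, 0]
P̄ = F·P·Fᵀ + Q = [7 0; 0 2]
S = H·P̄·Hᵀ + R = [75]
K = P̄·Hᵀ·S⁻¹ = [-7/25; -4/75]
x' − x̄ = [-63/25, -12/25] = K·y
y = (KᵀK)⁻¹·Kᵀ·(x' − x̄) = [9]
z = y + H·x̄ = [9] + [-6] = [3]

z = [3]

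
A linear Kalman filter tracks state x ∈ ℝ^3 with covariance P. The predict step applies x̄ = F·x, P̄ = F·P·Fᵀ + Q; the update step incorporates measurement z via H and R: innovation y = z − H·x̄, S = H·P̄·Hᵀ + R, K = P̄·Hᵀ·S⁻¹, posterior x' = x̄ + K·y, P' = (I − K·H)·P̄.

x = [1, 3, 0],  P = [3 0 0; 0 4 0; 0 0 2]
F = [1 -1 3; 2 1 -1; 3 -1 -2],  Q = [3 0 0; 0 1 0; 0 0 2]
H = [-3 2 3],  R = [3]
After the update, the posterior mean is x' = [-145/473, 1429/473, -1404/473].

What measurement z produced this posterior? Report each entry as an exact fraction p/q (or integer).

z = [-2]

x̄ = F·x = [-2, 5, 0]
P̄ = F·P·Fᵀ + Q = [28 -4 1; -4 19 18; 1 18 41]
S = H·P̄·Hᵀ + R = [946]
K = P̄·Hᵀ·S⁻¹ = [-89/946; 52/473; 78/473]
x' − x̄ = [801/473, -936/473, -1404/473] = K·y
y = (KᵀK)⁻¹·Kᵀ·(x' − x̄) = [-18]
z = y + H·x̄ = [-18] + [16] = [-2]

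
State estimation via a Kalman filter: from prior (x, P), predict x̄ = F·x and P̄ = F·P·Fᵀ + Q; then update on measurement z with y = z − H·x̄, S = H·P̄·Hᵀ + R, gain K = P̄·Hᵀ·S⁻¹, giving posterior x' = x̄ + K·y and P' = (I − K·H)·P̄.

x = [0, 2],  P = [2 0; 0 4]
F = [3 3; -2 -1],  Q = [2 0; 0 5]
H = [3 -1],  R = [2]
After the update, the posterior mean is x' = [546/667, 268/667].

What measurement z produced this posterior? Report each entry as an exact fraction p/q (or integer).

x̄ = F·x = [6, -2]
P̄ = F·P·Fᵀ + Q = [56 -24; -24 17]
S = H·P̄·Hᵀ + R = [667]
K = P̄·Hᵀ·S⁻¹ = [192/667; -89/667]
x' − x̄ = [-3456/667, 1602/667] = K·y
y = (KᵀK)⁻¹·Kᵀ·(x' − x̄) = [-18]
z = y + H·x̄ = [-18] + [20] = [2]

z = [2]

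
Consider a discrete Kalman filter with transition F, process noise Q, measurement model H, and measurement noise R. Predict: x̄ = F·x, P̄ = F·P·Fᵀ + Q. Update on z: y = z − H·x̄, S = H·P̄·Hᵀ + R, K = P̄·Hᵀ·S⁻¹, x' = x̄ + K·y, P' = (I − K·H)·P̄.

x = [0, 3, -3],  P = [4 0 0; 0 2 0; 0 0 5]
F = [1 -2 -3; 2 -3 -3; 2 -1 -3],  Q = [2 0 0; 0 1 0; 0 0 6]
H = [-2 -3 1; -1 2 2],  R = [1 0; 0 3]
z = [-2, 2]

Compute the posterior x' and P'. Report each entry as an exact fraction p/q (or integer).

x' = [99938/30323, -28523/60646, 98272/30323]
P' = [98363/30323 -70275/60646 85072/30323; -70275/60646 31649/60646 -56153/60646; 85072/30323 -56153/60646 87753/30323]

x̄ = F·x = [3, 0, 6]
P̄ = F·P·Fᵀ + Q = [59 65 57; 65 80 67; 57 67 69]
y = z − H·x̄ = [-2, -7]
S = H·P̄·Hᵀ + R = [1176 -842; -842 706]
K = P̄·Hᵀ·S⁻¹ = [-12483/60646 502/30323; -5275/30323 7089/60646; 3677/60646 11427/30323]
x' = x̄ + K·y = [99938/30323, -28523/60646, 98272/30323]
P' = (I − K·H)·P̄ = [98363/30323 -70275/60646 85072/30323; -70275/60646 31649/60646 -56153/60646; 85072/30323 -56153/60646 87753/30323]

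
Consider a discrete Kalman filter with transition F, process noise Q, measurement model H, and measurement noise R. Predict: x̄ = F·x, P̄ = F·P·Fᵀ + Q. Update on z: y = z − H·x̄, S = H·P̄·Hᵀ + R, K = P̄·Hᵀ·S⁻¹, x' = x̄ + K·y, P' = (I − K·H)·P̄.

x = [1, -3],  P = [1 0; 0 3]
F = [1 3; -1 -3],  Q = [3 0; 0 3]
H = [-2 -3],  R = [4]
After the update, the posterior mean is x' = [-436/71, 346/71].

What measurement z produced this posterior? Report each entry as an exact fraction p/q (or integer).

z = [-2]

x̄ = F·x = [-8, 8]
P̄ = F·P·Fᵀ + Q = [31 -28; -28 31]
S = H·P̄·Hᵀ + R = [71]
K = P̄·Hᵀ·S⁻¹ = [22/71; -37/71]
x' − x̄ = [132/71, -222/71] = K·y
y = (KᵀK)⁻¹·Kᵀ·(x' − x̄) = [6]
z = y + H·x̄ = [6] + [-8] = [-2]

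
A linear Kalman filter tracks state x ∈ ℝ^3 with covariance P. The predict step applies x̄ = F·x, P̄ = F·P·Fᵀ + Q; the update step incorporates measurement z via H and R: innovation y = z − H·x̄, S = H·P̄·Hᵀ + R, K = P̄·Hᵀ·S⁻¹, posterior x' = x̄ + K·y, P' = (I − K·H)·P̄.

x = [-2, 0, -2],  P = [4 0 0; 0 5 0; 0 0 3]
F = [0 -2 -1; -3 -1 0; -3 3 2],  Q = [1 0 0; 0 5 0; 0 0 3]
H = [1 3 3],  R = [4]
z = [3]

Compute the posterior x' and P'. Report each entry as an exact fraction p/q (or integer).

x̄ = F·x = [2, 6, 2]
P̄ = F·P·Fᵀ + Q = [24 10 -36; 10 46 21; -36 21 96]
y = z − H·x̄ = [-23]
S = H·P̄·Hᵀ + R = [1528]
K = P̄·Hᵀ·S⁻¹ = [-27/764; 211/1528; 315/1528]
x' = x̄ + K·y = [2149/764, 4315/1528, -4189/1528]
P' = (I − K·H)·P̄ = [8439/382 13337/764 -18999/764; 13337/764 25767/1528 -34377/1528; -18999/764 -34377/1528 47463/1528]

x' = [2149/764, 4315/1528, -4189/1528]
P' = [8439/382 13337/764 -18999/764; 13337/764 25767/1528 -34377/1528; -18999/764 -34377/1528 47463/1528]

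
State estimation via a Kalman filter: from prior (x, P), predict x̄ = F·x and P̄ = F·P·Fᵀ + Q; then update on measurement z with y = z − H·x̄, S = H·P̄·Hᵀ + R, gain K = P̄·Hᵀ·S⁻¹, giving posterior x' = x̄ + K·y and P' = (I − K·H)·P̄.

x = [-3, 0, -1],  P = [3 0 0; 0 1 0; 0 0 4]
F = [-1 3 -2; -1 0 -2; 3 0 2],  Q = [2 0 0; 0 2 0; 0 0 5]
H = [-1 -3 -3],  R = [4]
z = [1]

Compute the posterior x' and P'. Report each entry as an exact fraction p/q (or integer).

x̄ = F·x = [5, 5, -11]
P̄ = F·P·Fᵀ + Q = [30 19 -25; 19 21 -25; -25 -25 48]
y = z − H·x̄ = [-12]
S = H·P̄·Hᵀ + R = [169]
K = P̄·Hᵀ·S⁻¹ = [-12/169; -7/169; -44/169]
x' = x̄ + K·y = [989/169, 929/169, -1331/169]
P' = (I − K·H)·P̄ = [4926/169 3127/169 -4753/169; 3127/169 3500/169 -4533/169; -4753/169 -4533/169 6176/169]

x' = [989/169, 929/169, -1331/169]
P' = [4926/169 3127/169 -4753/169; 3127/169 3500/169 -4533/169; -4753/169 -4533/169 6176/169]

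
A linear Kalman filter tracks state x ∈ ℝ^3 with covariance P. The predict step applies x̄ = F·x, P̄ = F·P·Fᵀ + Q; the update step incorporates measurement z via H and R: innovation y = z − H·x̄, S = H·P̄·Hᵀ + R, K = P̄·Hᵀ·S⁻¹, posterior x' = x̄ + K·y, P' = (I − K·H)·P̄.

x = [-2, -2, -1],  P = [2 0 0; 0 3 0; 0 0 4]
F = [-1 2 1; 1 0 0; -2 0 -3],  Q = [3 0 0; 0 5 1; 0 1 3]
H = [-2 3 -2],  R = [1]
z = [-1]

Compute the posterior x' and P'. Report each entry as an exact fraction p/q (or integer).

x' = [-353/83, -261/332, 1193/332]
P' = [1487/83 82/83 -1360/83; 82/83 1363/332 1701/332; -1360/83 1701/332 8035/332]

x̄ = F·x = [-3, -2, 7]
P̄ = F·P·Fᵀ + Q = [21 -2 -8; -2 7 -3; -8 -3 47]
y = z − H·x̄ = [13]
S = H·P̄·Hᵀ + R = [332]
K = P̄·Hᵀ·S⁻¹ = [-8/83; 31/332; -87/332]
x' = x̄ + K·y = [-353/83, -261/332, 1193/332]
P' = (I − K·H)·P̄ = [1487/83 82/83 -1360/83; 82/83 1363/332 1701/332; -1360/83 1701/332 8035/332]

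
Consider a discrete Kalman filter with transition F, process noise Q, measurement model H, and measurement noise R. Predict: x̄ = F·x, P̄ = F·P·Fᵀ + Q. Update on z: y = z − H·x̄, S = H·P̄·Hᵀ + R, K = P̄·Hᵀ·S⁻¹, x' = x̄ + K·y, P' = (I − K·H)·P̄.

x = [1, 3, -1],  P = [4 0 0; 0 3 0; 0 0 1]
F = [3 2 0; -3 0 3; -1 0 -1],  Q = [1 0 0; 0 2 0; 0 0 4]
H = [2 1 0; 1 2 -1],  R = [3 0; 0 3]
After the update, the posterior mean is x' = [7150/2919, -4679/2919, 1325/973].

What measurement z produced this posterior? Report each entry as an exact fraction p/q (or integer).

z = [3, -2]

x̄ = F·x = [9, -6, 0]
P̄ = F·P·Fᵀ + Q = [49 -36 -12; -36 47 9; -12 9 9]
S = H·P̄·Hᵀ + R = [102 27; 27 93]
K = P̄·Hᵀ·S⁻¹ = [2021/2919 -932/2919; -1216/2919 1891/2919; -146/973 11/973]
x' − x̄ = [-19121/2919, 12835/2919, 1325/973] = K·y
y = (KᵀK)⁻¹·Kᵀ·(x' − x̄) = [-9, 1]
z = y + H·x̄ = [-9, 1] + [12, -3] = [3, -2]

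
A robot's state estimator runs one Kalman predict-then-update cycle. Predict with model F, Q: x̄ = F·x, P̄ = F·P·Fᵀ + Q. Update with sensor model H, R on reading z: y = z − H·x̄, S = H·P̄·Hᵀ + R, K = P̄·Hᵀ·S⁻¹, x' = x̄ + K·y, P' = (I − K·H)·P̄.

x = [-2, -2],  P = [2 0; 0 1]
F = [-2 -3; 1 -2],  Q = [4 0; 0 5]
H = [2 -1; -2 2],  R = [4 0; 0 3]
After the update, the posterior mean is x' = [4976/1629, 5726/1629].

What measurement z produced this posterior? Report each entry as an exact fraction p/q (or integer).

x̄ = F·x = [10, 2]
P̄ = F·P·Fᵀ + Q = [21 2; 2 11]
S = H·P̄·Hᵀ + R = [91 -94; -94 115]
K = P̄·Hᵀ·S⁻¹ = [1028/1629 302/1629; 887/1629 980/1629]
x' − x̄ = [-11314/1629, 2468/1629] = K·y
y = (KᵀK)⁻¹·Kᵀ·(x' − x̄) = [-16, 17]
z = y + H·x̄ = [-16, 17] + [18, -16] = [2, 1]

z = [2, 1]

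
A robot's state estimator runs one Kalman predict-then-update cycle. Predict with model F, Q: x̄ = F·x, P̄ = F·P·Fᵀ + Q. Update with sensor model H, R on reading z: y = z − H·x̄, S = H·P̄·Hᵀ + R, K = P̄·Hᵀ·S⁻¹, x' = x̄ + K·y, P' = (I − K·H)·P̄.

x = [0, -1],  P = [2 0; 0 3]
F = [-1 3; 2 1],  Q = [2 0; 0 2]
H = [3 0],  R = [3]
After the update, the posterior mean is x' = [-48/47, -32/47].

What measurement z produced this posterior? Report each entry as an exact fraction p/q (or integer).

z = [-3]

x̄ = F·x = [-3, -1]
P̄ = F·P·Fᵀ + Q = [31 5; 5 13]
S = H·P̄·Hᵀ + R = [282]
K = P̄·Hᵀ·S⁻¹ = [31/94; 5/94]
x' − x̄ = [93/47, 15/47] = K·y
y = (KᵀK)⁻¹·Kᵀ·(x' − x̄) = [6]
z = y + H·x̄ = [6] + [-9] = [-3]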